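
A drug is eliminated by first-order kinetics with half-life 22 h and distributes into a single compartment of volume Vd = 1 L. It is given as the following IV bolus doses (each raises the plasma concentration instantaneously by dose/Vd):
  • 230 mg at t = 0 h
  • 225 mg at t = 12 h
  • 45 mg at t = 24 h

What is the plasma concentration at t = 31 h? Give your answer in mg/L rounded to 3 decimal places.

k = ln 2 / 22 = 0.03151 per h
Dose 1 (230 mg at t=0 h): 230·exp(−0.03151·31) = 86.606 mg/L
Dose 2 (225 mg at t=12 h): 225·exp(−0.03151·19) = 123.652 mg/L
Dose 3 (45 mg at t=24 h): 45·exp(−0.03151·7) = 36.094 mg/L
C(31) = 86.606 + 123.652 + 36.094 = 246.352 mg/L

246.352 mg/L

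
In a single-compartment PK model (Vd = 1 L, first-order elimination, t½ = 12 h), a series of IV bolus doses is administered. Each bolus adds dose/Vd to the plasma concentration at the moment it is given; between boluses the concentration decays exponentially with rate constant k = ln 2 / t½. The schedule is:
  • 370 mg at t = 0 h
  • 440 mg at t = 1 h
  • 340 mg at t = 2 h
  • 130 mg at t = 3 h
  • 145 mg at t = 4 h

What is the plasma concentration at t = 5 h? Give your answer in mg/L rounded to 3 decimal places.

1164.998 mg/L

k = ln 2 / 12 = 0.05776 per h
Dose 1 (370 mg at t=0 h): 370·exp(−0.05776·5) = 277.187 mg/L
Dose 2 (440 mg at t=1 h): 440·exp(−0.05776·4) = 349.228 mg/L
Dose 3 (340 mg at t=2 h): 340·exp(−0.05776·3) = 285.905 mg/L
Dose 4 (130 mg at t=3 h): 130·exp(−0.05776·2) = 115.817 mg/L
Dose 5 (145 mg at t=4 h): 145·exp(−0.05776·1) = 136.862 mg/L
C(5) = 277.187 + 349.228 + 285.905 + 115.817 + 136.862 = 1164.998 mg/L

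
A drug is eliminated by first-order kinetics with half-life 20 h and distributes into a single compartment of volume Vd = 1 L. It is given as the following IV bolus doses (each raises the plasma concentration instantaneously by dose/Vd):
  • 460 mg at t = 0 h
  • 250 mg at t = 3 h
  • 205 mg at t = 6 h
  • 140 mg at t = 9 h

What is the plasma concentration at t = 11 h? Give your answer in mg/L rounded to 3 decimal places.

k = ln 2 / 20 = 0.03466 per h
Dose 1 (460 mg at t=0 h): 460·exp(−0.03466·11) = 314.189 mg/L
Dose 2 (250 mg at t=3 h): 250·exp(−0.03466·8) = 189.465 mg/L
Dose 3 (205 mg at t=6 h): 205·exp(−0.03466·5) = 172.384 mg/L
Dose 4 (140 mg at t=9 h): 140·exp(−0.03466·2) = 130.625 mg/L
C(11) = 314.189 + 189.465 + 172.384 + 130.625 = 806.662 mg/L

806.662 mg/L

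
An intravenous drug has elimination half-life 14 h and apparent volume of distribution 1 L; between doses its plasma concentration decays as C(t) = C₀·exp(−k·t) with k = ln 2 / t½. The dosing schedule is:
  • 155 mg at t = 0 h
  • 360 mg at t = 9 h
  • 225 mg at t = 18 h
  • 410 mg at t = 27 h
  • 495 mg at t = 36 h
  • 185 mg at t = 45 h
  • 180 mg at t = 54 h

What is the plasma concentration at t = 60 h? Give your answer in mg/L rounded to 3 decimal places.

k = ln 2 / 14 = 0.04951 per h
Dose 1 (155 mg at t=0 h): 155·exp(−0.04951·60) = 7.947 mg/L
Dose 2 (360 mg at t=9 h): 360·exp(−0.04951·51) = 28.820 mg/L
Dose 3 (225 mg at t=18 h): 225·exp(−0.04951·42) = 28.125 mg/L
Dose 4 (410 mg at t=27 h): 410·exp(−0.04951·33) = 80.023 mg/L
Dose 5 (495 mg at t=36 h): 495·exp(−0.04951·24) = 150.853 mg/L
Dose 6 (185 mg at t=45 h): 185·exp(−0.04951·15) = 88.032 mg/L
Dose 7 (180 mg at t=54 h): 180·exp(−0.04951·6) = 133.739 mg/L
C(60) = 7.947 + 28.820 + 28.125 + 80.023 + 150.853 + 88.032 + 133.739 = 517.539 mg/L

517.539 mg/L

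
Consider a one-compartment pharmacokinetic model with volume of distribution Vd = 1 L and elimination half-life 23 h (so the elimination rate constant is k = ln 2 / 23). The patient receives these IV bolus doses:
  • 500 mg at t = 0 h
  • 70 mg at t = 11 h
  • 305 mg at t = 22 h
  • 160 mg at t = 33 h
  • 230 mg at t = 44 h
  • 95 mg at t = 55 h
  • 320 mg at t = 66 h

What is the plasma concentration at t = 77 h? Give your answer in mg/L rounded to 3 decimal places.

523.050 mg/L

k = ln 2 / 23 = 0.03014 per h
Dose 1 (500 mg at t=0 h): 500·exp(−0.03014·77) = 49.110 mg/L
Dose 2 (70 mg at t=11 h): 70·exp(−0.03014·66) = 9.578 mg/L
Dose 3 (305 mg at t=22 h): 305·exp(−0.03014·55) = 58.136 mg/L
Dose 4 (160 mg at t=33 h): 160·exp(−0.03014·44) = 42.485 mg/L
Dose 5 (230 mg at t=44 h): 230·exp(−0.03014·33) = 85.078 mg/L
Dose 6 (95 mg at t=55 h): 95·exp(−0.03014·22) = 48.953 mg/L
Dose 7 (320 mg at t=66 h): 320·exp(−0.03014·11) = 229.710 mg/L
C(77) = 49.110 + 9.578 + 58.136 + 42.485 + 85.078 + 48.953 + 229.710 = 523.050 mg/L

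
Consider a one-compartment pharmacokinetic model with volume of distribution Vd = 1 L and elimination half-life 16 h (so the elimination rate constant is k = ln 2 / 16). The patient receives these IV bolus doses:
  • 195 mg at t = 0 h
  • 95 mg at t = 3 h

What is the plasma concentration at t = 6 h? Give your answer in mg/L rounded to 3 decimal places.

233.788 mg/L

k = ln 2 / 16 = 0.04332 per h
Dose 1 (195 mg at t=0 h): 195·exp(−0.04332·6) = 150.366 mg/L
Dose 2 (95 mg at t=3 h): 95·exp(−0.04332·3) = 83.422 mg/L
C(6) = 150.366 + 83.422 = 233.788 mg/L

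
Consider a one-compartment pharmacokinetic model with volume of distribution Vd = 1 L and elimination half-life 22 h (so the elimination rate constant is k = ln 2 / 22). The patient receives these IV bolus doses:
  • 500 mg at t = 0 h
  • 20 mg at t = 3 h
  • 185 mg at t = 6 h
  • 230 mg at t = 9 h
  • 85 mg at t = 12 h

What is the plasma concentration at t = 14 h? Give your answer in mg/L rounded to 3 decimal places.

755.877 mg/L

k = ln 2 / 22 = 0.03151 per h
Dose 1 (500 mg at t=0 h): 500·exp(−0.03151·14) = 321.666 mg/L
Dose 2 (20 mg at t=3 h): 20·exp(−0.03151·11) = 14.142 mg/L
Dose 3 (185 mg at t=6 h): 185·exp(−0.03151·8) = 143.783 mg/L
Dose 4 (230 mg at t=9 h): 230·exp(−0.03151·5) = 196.477 mg/L
Dose 5 (85 mg at t=12 h): 85·exp(−0.03151·2) = 79.809 mg/L
C(14) = 321.666 + 14.142 + 143.783 + 196.477 + 79.809 = 755.877 mg/L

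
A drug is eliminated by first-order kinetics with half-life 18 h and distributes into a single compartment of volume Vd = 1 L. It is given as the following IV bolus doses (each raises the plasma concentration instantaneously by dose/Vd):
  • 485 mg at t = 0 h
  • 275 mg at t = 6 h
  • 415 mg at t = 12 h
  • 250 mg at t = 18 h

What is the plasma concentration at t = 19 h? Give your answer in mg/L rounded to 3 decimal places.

k = ln 2 / 18 = 0.03851 per h
Dose 1 (485 mg at t=0 h): 485·exp(−0.03851·19) = 233.339 mg/L
Dose 2 (275 mg at t=6 h): 275·exp(−0.03851·13) = 166.695 mg/L
Dose 3 (415 mg at t=12 h): 415·exp(−0.03851·7) = 316.943 mg/L
Dose 4 (250 mg at t=18 h): 250·exp(−0.03851·1) = 240.556 mg/L
C(19) = 233.339 + 166.695 + 316.943 + 240.556 = 957.533 mg/L

957.533 mg/L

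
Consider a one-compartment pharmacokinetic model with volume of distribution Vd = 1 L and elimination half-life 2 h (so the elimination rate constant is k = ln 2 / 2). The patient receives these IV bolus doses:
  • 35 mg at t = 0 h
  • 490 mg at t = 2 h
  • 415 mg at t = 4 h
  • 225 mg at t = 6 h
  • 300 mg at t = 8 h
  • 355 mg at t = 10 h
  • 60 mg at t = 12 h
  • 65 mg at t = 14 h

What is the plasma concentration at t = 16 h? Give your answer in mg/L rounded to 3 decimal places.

128.105 mg/L

k = ln 2 / 2 = 0.34657 per h
Dose 1 (35 mg at t=0 h): 35·exp(−0.34657·16) = 0.137 mg/L
Dose 2 (490 mg at t=2 h): 490·exp(−0.34657·14) = 3.828 mg/L
Dose 3 (415 mg at t=4 h): 415·exp(−0.34657·12) = 6.484 mg/L
Dose 4 (225 mg at t=6 h): 225·exp(−0.34657·10) = 7.031 mg/L
Dose 5 (300 mg at t=8 h): 300·exp(−0.34657·8) = 18.750 mg/L
Dose 6 (355 mg at t=10 h): 355·exp(−0.34657·6) = 44.375 mg/L
Dose 7 (60 mg at t=12 h): 60·exp(−0.34657·4) = 15.000 mg/L
Dose 8 (65 mg at t=14 h): 65·exp(−0.34657·2) = 32.500 mg/L
C(16) = 0.137 + 3.828 + 6.484 + 7.031 + 18.750 + 44.375 + 15.000 + 32.500 = 128.105 mg/L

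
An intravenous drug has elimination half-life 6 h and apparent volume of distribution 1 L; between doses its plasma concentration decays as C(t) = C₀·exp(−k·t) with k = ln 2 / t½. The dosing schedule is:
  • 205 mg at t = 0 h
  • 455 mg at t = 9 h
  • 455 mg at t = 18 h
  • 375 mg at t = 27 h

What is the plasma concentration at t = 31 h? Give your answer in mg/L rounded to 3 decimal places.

379.111 mg/L

k = ln 2 / 6 = 0.11552 per h
Dose 1 (205 mg at t=0 h): 205·exp(−0.11552·31) = 5.707 mg/L
Dose 2 (455 mg at t=9 h): 455·exp(−0.11552·22) = 35.829 mg/L
Dose 3 (455 mg at t=18 h): 455·exp(−0.11552·13) = 101.340 mg/L
Dose 4 (375 mg at t=27 h): 375·exp(−0.11552·4) = 236.235 mg/L
C(31) = 5.707 + 35.829 + 101.340 + 236.235 = 379.111 mg/L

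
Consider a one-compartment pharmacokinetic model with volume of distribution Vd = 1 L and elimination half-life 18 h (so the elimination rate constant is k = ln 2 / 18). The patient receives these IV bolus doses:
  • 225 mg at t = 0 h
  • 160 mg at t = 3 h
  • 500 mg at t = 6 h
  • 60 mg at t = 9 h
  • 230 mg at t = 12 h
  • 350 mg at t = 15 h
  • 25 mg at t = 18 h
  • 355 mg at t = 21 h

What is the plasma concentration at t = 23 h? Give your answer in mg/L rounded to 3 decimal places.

k = ln 2 / 18 = 0.03851 per h
Dose 1 (225 mg at t=0 h): 225·exp(−0.03851·23) = 92.797 mg/L
Dose 2 (160 mg at t=3 h): 160·exp(−0.03851·20) = 74.070 mg/L
Dose 3 (500 mg at t=6 h): 500·exp(−0.03851·17) = 259.815 mg/L
Dose 4 (60 mg at t=9 h): 60·exp(−0.03851·14) = 34.996 mg/L
Dose 5 (230 mg at t=12 h): 230·exp(−0.03851·11) = 150.579 mg/L
Dose 6 (350 mg at t=15 h): 350·exp(−0.03851·8) = 257.204 mg/L
Dose 7 (25 mg at t=18 h): 25·exp(−0.03851·5) = 20.622 mg/L
Dose 8 (355 mg at t=21 h): 355·exp(−0.03851·2) = 328.686 mg/L
C(23) = 92.797 + 74.070 + 259.815 + 34.996 + 150.579 + 257.204 + 20.622 + 328.686 = 1218.767 mg/L

1218.767 mg/L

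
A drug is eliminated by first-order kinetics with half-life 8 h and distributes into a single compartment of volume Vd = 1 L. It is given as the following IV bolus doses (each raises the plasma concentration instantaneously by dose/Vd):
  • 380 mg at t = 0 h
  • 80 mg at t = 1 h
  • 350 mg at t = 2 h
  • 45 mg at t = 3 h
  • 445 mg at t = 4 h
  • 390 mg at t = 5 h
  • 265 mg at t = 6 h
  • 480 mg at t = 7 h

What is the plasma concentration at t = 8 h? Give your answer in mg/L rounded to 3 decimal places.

k = ln 2 / 8 = 0.08664 per h
Dose 1 (380 mg at t=0 h): 380·exp(−0.08664·8) = 190.000 mg/L
Dose 2 (80 mg at t=1 h): 80·exp(−0.08664·7) = 43.620 mg/L
Dose 3 (350 mg at t=2 h): 350·exp(−0.08664·6) = 208.111 mg/L
Dose 4 (45 mg at t=3 h): 45·exp(−0.08664·5) = 29.179 mg/L
Dose 5 (445 mg at t=4 h): 445·exp(−0.08664·4) = 314.663 mg/L
Dose 6 (390 mg at t=5 h): 390·exp(−0.08664·3) = 300.731 mg/L
Dose 7 (265 mg at t=6 h): 265·exp(−0.08664·2) = 222.838 mg/L
Dose 8 (480 mg at t=7 h): 480·exp(−0.08664·1) = 440.162 mg/L
C(8) = 190.000 + 43.620 + 208.111 + 29.179 + 314.663 + 300.731 + 222.838 + 440.162 = 1749.304 mg/L

1749.304 mg/L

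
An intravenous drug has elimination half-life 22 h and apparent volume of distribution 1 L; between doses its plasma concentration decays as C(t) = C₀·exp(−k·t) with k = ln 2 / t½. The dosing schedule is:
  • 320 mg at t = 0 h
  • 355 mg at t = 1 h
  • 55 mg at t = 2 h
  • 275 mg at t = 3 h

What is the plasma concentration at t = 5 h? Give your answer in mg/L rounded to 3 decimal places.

894.570 mg/L

k = ln 2 / 22 = 0.03151 per h
Dose 1 (320 mg at t=0 h): 320·exp(−0.03151·5) = 273.359 mg/L
Dose 2 (355 mg at t=1 h): 355·exp(−0.03151·4) = 312.965 mg/L
Dose 3 (55 mg at t=2 h): 55·exp(−0.03151·3) = 50.040 mg/L
Dose 4 (275 mg at t=3 h): 275·exp(−0.03151·2) = 258.206 mg/L
C(5) = 273.359 + 312.965 + 50.040 + 258.206 = 894.570 mg/L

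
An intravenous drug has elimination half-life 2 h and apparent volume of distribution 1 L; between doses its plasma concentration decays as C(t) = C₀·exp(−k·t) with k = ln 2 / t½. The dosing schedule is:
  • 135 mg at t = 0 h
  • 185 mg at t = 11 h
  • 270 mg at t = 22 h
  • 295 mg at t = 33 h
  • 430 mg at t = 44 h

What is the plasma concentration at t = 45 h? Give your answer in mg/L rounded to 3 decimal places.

308.760 mg/L

k = ln 2 / 2 = 0.34657 per h
Dose 1 (135 mg at t=0 h): 135·exp(−0.34657·45) = 0.000 mg/L
Dose 2 (185 mg at t=11 h): 185·exp(−0.34657·34) = 0.001 mg/L
Dose 3 (270 mg at t=22 h): 270·exp(−0.34657·23) = 0.093 mg/L
Dose 4 (295 mg at t=33 h): 295·exp(−0.34657·12) = 4.609 mg/L
Dose 5 (430 mg at t=44 h): 430·exp(−0.34657·1) = 304.056 mg/L
C(45) = 0.000 + 0.001 + 0.093 + 4.609 + 304.056 = 308.760 mg/L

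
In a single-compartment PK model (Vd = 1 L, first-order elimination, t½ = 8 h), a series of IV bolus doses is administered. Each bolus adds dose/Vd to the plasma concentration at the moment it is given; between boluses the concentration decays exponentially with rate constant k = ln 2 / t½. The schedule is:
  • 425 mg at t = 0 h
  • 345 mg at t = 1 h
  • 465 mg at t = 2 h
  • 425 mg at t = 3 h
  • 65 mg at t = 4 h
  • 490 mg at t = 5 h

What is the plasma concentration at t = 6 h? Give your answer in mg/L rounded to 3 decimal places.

k = ln 2 / 8 = 0.08664 per h
Dose 1 (425 mg at t=0 h): 425·exp(−0.08664·6) = 252.707 mg/L
Dose 2 (345 mg at t=1 h): 345·exp(−0.08664·5) = 223.705 mg/L
Dose 3 (465 mg at t=2 h): 465·exp(−0.08664·4) = 328.805 mg/L
Dose 4 (425 mg at t=3 h): 425·exp(−0.08664·3) = 327.720 mg/L
Dose 5 (65 mg at t=4 h): 65·exp(−0.08664·2) = 54.658 mg/L
Dose 6 (490 mg at t=5 h): 490·exp(−0.08664·1) = 449.332 mg/L
C(6) = 252.707 + 223.705 + 328.805 + 327.720 + 54.658 + 449.332 = 1636.926 mg/L

1636.926 mg/L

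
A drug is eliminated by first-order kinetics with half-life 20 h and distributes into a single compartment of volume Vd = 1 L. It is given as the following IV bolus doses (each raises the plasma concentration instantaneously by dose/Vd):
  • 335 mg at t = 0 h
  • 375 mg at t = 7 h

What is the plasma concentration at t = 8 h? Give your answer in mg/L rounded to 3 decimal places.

616.109 mg/L

k = ln 2 / 20 = 0.03466 per h
Dose 1 (335 mg at t=0 h): 335·exp(−0.03466·8) = 253.883 mg/L
Dose 2 (375 mg at t=7 h): 375·exp(−0.03466·1) = 362.226 mg/L
C(8) = 253.883 + 362.226 = 616.109 mg/L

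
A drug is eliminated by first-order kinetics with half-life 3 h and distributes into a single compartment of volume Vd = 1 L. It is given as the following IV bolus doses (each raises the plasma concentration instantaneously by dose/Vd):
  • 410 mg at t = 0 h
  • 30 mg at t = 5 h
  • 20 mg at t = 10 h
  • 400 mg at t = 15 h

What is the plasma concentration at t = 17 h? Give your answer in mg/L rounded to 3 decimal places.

k = ln 2 / 3 = 0.23105 per h
Dose 1 (410 mg at t=0 h): 410·exp(−0.23105·17) = 8.071 mg/L
Dose 2 (30 mg at t=5 h): 30·exp(−0.23105·12) = 1.875 mg/L
Dose 3 (20 mg at t=10 h): 20·exp(−0.23105·7) = 3.969 mg/L
Dose 4 (400 mg at t=15 h): 400·exp(−0.23105·2) = 251.984 mg/L
C(17) = 8.071 + 1.875 + 3.969 + 251.984 = 265.899 mg/L

265.899 mg/L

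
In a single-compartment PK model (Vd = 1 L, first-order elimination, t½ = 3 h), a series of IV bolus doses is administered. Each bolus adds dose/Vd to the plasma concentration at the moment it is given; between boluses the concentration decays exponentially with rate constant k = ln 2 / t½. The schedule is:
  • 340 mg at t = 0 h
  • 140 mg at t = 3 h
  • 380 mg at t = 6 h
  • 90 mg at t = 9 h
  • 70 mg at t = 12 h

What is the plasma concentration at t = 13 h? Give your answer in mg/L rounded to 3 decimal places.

197.433 mg/L

k = ln 2 / 3 = 0.23105 per h
Dose 1 (340 mg at t=0 h): 340·exp(−0.23105·13) = 16.866 mg/L
Dose 2 (140 mg at t=3 h): 140·exp(−0.23105·10) = 13.890 mg/L
Dose 3 (380 mg at t=6 h): 380·exp(−0.23105·7) = 75.402 mg/L
Dose 4 (90 mg at t=9 h): 90·exp(−0.23105·4) = 35.717 mg/L
Dose 5 (70 mg at t=12 h): 70·exp(−0.23105·1) = 55.559 mg/L
C(13) = 16.866 + 13.890 + 75.402 + 35.717 + 55.559 = 197.433 mg/L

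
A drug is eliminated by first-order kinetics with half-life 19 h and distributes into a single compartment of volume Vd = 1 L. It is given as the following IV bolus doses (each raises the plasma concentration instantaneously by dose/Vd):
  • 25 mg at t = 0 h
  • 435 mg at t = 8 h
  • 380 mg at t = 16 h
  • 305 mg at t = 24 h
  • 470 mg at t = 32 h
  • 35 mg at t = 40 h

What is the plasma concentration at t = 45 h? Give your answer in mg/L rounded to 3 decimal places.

k = ln 2 / 19 = 0.03648 per h
Dose 1 (25 mg at t=0 h): 25·exp(−0.03648·45) = 4.841 mg/L
Dose 2 (435 mg at t=8 h): 435·exp(−0.03648·37) = 112.791 mg/L
Dose 3 (380 mg at t=16 h): 380·exp(−0.03648·29) = 131.922 mg/L
Dose 4 (305 mg at t=24 h): 305·exp(−0.03648·21) = 141.769 mg/L
Dose 5 (470 mg at t=32 h): 470·exp(−0.03648·13) = 292.503 mg/L
Dose 6 (35 mg at t=40 h): 35·exp(−0.03648·5) = 29.164 mg/L
C(45) = 4.841 + 112.791 + 131.922 + 141.769 + 292.503 + 29.164 = 712.990 mg/L

712.990 mg/L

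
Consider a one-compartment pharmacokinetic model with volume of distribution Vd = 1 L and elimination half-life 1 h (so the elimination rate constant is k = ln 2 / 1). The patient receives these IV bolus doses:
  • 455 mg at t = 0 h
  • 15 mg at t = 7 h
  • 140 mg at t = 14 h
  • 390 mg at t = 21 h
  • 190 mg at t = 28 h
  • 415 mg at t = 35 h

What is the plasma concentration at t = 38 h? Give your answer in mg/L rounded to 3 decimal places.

k = ln 2 / 1 = 0.69315 per h
Dose 1 (455 mg at t=0 h): 455·exp(−0.69315·38) = 0.000 mg/L
Dose 2 (15 mg at t=7 h): 15·exp(−0.69315·31) = 0.000 mg/L
Dose 3 (140 mg at t=14 h): 140·exp(−0.69315·24) = 0.000 mg/L
Dose 4 (390 mg at t=21 h): 390·exp(−0.69315·17) = 0.003 mg/L
Dose 5 (190 mg at t=28 h): 190·exp(−0.69315·10) = 0.186 mg/L
Dose 6 (415 mg at t=35 h): 415·exp(−0.69315·3) = 51.875 mg/L
C(38) = 0.000 + 0.000 + 0.000 + 0.003 + 0.186 + 51.875 = 52.064 mg/L

52.064 mg/L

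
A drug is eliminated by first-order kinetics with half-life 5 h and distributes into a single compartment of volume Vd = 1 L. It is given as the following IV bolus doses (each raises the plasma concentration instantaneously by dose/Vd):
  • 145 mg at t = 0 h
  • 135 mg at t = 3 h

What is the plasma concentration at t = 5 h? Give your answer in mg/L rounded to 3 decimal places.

k = ln 2 / 5 = 0.13863 per h
Dose 1 (145 mg at t=0 h): 145·exp(−0.13863·5) = 72.500 mg/L
Dose 2 (135 mg at t=3 h): 135·exp(−0.13863·2) = 102.311 mg/L
C(5) = 72.500 + 102.311 = 174.811 mg/L

174.811 mg/L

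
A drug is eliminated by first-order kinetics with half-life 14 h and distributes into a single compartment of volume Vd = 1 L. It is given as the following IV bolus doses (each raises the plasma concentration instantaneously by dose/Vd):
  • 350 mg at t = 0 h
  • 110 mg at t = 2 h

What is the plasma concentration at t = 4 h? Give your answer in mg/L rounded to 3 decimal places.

k = ln 2 / 14 = 0.04951 per h
Dose 1 (350 mg at t=0 h): 350·exp(−0.04951·4) = 287.117 mg/L
Dose 2 (110 mg at t=2 h): 110·exp(−0.04951·2) = 99.630 mg/L
C(4) = 287.117 + 99.630 = 386.747 mg/L

386.747 mg/L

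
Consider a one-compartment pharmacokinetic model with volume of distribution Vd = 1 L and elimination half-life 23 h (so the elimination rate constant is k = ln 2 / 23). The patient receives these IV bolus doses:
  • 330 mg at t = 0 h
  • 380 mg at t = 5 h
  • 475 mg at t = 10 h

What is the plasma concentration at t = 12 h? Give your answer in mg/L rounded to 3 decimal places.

k = ln 2 / 23 = 0.03014 per h
Dose 1 (330 mg at t=0 h): 330·exp(−0.03014·12) = 229.855 mg/L
Dose 2 (380 mg at t=5 h): 380·exp(−0.03014·7) = 307.727 mg/L
Dose 3 (475 mg at t=10 h): 475·exp(−0.03014·2) = 447.216 mg/L
C(12) = 229.855 + 307.727 + 447.216 = 984.798 mg/L

984.798 mg/L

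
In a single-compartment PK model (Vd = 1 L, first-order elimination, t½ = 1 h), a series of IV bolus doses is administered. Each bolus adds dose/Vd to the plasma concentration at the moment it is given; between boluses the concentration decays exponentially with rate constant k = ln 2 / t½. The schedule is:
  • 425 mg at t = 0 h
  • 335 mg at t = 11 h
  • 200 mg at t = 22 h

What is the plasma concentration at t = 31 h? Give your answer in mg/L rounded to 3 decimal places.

0.391 mg/L

k = ln 2 / 1 = 0.69315 per h
Dose 1 (425 mg at t=0 h): 425·exp(−0.69315·31) = 0.000 mg/L
Dose 2 (335 mg at t=11 h): 335·exp(−0.69315·20) = 0.000 mg/L
Dose 3 (200 mg at t=22 h): 200·exp(−0.69315·9) = 0.391 mg/L
C(31) = 0.000 + 0.000 + 0.391 = 0.391 mg/L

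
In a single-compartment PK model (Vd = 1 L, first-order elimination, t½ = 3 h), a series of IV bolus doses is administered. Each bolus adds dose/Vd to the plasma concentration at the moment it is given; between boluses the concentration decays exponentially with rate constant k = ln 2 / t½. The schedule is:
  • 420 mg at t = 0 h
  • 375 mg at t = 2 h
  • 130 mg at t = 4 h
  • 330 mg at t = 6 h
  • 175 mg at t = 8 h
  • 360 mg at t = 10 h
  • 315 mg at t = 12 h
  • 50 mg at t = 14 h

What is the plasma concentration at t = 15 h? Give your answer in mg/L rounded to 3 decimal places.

k = ln 2 / 3 = 0.23105 per h
Dose 1 (420 mg at t=0 h): 420·exp(−0.23105·15) = 13.125 mg/L
Dose 2 (375 mg at t=2 h): 375·exp(−0.23105·13) = 18.602 mg/L
Dose 3 (130 mg at t=4 h): 130·exp(−0.23105·11) = 10.237 mg/L
Dose 4 (330 mg at t=6 h): 330·exp(−0.23105·9) = 41.250 mg/L
Dose 5 (175 mg at t=8 h): 175·exp(−0.23105·7) = 34.724 mg/L
Dose 6 (360 mg at t=10 h): 360·exp(−0.23105·5) = 113.393 mg/L
Dose 7 (315 mg at t=12 h): 315·exp(−0.23105·3) = 157.500 mg/L
Dose 8 (50 mg at t=14 h): 50·exp(−0.23105·1) = 39.685 mg/L
C(15) = 13.125 + 18.602 + 10.237 + 41.250 + 34.724 + 113.393 + 157.500 + 39.685 = 428.517 mg/L

428.517 mg/L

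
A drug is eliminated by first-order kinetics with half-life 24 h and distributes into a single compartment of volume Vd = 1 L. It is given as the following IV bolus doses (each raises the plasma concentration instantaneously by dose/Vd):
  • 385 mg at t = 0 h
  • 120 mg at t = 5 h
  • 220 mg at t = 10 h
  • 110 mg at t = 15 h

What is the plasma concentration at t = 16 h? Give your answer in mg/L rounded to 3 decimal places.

k = ln 2 / 24 = 0.02888 per h
Dose 1 (385 mg at t=0 h): 385·exp(−0.02888·16) = 242.535 mg/L
Dose 2 (120 mg at t=5 h): 120·exp(−0.02888·11) = 87.339 mg/L
Dose 3 (220 mg at t=10 h): 220·exp(−0.02888·6) = 184.997 mg/L
Dose 4 (110 mg at t=15 h): 110·exp(−0.02888·1) = 106.869 mg/L
C(16) = 242.535 + 87.339 + 184.997 + 106.869 = 621.740 mg/L

621.740 mg/L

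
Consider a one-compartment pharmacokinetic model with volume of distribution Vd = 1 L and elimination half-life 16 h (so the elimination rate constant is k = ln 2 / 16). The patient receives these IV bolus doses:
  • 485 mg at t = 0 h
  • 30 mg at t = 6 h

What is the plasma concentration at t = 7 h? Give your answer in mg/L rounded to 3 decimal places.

386.858 mg/L

k = ln 2 / 16 = 0.04332 per h
Dose 1 (485 mg at t=0 h): 485·exp(−0.04332·7) = 358.130 mg/L
Dose 2 (30 mg at t=6 h): 30·exp(−0.04332·1) = 28.728 mg/L
C(7) = 358.130 + 28.728 = 386.858 mg/L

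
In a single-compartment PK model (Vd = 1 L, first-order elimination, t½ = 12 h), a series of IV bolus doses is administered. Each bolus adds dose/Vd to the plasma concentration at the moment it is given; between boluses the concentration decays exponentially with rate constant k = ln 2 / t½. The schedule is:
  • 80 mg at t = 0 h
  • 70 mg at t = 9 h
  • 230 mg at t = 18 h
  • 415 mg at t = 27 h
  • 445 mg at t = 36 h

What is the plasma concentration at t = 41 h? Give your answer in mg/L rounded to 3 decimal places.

597.670 mg/L

k = ln 2 / 12 = 0.05776 per h
Dose 1 (80 mg at t=0 h): 80·exp(−0.05776·41) = 7.492 mg/L
Dose 2 (70 mg at t=9 h): 70·exp(−0.05776·32) = 11.024 mg/L
Dose 3 (230 mg at t=18 h): 230·exp(−0.05776·23) = 60.919 mg/L
Dose 4 (415 mg at t=27 h): 415·exp(−0.05776·14) = 184.861 mg/L
Dose 5 (445 mg at t=36 h): 445·exp(−0.05776·5) = 333.373 mg/L
C(41) = 7.492 + 11.024 + 60.919 + 184.861 + 333.373 = 597.670 mg/L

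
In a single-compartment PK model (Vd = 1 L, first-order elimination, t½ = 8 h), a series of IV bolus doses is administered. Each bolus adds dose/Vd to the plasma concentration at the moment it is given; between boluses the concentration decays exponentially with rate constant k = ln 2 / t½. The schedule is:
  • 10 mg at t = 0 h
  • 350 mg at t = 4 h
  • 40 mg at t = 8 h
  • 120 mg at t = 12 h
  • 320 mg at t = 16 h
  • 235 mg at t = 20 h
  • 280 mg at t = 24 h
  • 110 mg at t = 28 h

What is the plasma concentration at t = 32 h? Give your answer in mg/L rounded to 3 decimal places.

438.641 mg/L

k = ln 2 / 8 = 0.08664 per h
Dose 1 (10 mg at t=0 h): 10·exp(−0.08664·32) = 0.625 mg/L
Dose 2 (350 mg at t=4 h): 350·exp(−0.08664·28) = 30.936 mg/L
Dose 3 (40 mg at t=8 h): 40·exp(−0.08664·24) = 5.000 mg/L
Dose 4 (120 mg at t=12 h): 120·exp(−0.08664·20) = 21.213 mg/L
Dose 5 (320 mg at t=16 h): 320·exp(−0.08664·16) = 80.000 mg/L
Dose 6 (235 mg at t=20 h): 235·exp(−0.08664·12) = 83.085 mg/L
Dose 7 (280 mg at t=24 h): 280·exp(−0.08664·8) = 140.000 mg/L
Dose 8 (110 mg at t=28 h): 110·exp(−0.08664·4) = 77.782 mg/L
C(32) = 0.625 + 30.936 + 5.000 + 21.213 + 80.000 + 83.085 + 140.000 + 77.782 = 438.641 mg/L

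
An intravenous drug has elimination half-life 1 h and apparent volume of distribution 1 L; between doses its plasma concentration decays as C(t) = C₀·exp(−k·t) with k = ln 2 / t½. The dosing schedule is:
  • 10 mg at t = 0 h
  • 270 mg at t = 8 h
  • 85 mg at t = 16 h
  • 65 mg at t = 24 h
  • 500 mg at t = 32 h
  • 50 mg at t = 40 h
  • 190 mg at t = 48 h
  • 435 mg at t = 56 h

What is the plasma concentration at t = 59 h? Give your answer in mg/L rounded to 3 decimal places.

54.468 mg/L

k = ln 2 / 1 = 0.69315 per h
Dose 1 (10 mg at t=0 h): 10·exp(−0.69315·59) = 0.000 mg/L
Dose 2 (270 mg at t=8 h): 270·exp(−0.69315·51) = 0.000 mg/L
Dose 3 (85 mg at t=16 h): 85·exp(−0.69315·43) = 0.000 mg/L
Dose 4 (65 mg at t=24 h): 65·exp(−0.69315·35) = 0.000 mg/L
Dose 5 (500 mg at t=32 h): 500·exp(−0.69315·27) = 0.000 mg/L
Dose 6 (50 mg at t=40 h): 50·exp(−0.69315·19) = 0.000 mg/L
Dose 7 (190 mg at t=48 h): 190·exp(−0.69315·11) = 0.093 mg/L
Dose 8 (435 mg at t=56 h): 435·exp(−0.69315·3) = 54.375 mg/L
C(59) = 0.000 + 0.000 + 0.000 + 0.000 + 0.000 + 0.000 + 0.093 + 54.375 = 54.468 mg/L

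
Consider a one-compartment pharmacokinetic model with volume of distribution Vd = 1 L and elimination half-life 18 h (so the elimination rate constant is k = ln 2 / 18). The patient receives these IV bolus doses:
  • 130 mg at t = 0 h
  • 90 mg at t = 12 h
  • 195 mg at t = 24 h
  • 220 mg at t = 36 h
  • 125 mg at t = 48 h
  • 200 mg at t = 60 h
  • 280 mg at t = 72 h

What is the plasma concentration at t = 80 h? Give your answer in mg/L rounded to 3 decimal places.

k = ln 2 / 18 = 0.03851 per h
Dose 1 (130 mg at t=0 h): 130·exp(−0.03851·80) = 5.971 mg/L
Dose 2 (90 mg at t=12 h): 90·exp(−0.03851·68) = 6.562 mg/L
Dose 3 (195 mg at t=24 h): 195·exp(−0.03851·56) = 22.568 mg/L
Dose 4 (220 mg at t=36 h): 220·exp(−0.03851·44) = 40.418 mg/L
Dose 5 (125 mg at t=48 h): 125·exp(−0.03851·32) = 36.454 mg/L
Dose 6 (200 mg at t=60 h): 200·exp(−0.03851·20) = 92.587 mg/L
Dose 7 (280 mg at t=72 h): 280·exp(−0.03851·8) = 205.763 mg/L
C(80) = 5.971 + 6.562 + 22.568 + 40.418 + 36.454 + 92.587 + 205.763 = 410.323 mg/L

410.323 mg/L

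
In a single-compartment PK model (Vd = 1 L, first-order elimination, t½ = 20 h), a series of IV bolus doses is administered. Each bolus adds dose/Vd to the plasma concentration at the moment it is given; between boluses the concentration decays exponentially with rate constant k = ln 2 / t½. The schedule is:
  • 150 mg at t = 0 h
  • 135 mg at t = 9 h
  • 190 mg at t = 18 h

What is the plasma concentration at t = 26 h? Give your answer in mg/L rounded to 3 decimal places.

279.808 mg/L

k = ln 2 / 20 = 0.03466 per h
Dose 1 (150 mg at t=0 h): 150·exp(−0.03466·26) = 60.919 mg/L
Dose 2 (135 mg at t=9 h): 135·exp(−0.03466·17) = 74.896 mg/L
Dose 3 (190 mg at t=18 h): 190·exp(−0.03466·8) = 143.993 mg/L
C(26) = 60.919 + 74.896 + 143.993 = 279.808 mg/L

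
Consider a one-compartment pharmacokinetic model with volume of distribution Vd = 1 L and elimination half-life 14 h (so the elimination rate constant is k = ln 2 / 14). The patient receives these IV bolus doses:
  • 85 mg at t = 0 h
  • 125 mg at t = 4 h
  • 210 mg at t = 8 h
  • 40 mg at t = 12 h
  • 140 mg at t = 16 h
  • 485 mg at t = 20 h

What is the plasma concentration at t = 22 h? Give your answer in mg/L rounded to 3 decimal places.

752.547 mg/L

k = ln 2 / 14 = 0.04951 per h
Dose 1 (85 mg at t=0 h): 85·exp(−0.04951·22) = 28.600 mg/L
Dose 2 (125 mg at t=4 h): 125·exp(−0.04951·18) = 51.271 mg/L
Dose 3 (210 mg at t=8 h): 210·exp(−0.04951·14) = 105.000 mg/L
Dose 4 (40 mg at t=12 h): 40·exp(−0.04951·10) = 24.380 mg/L
Dose 5 (140 mg at t=16 h): 140·exp(−0.04951·6) = 104.020 mg/L
Dose 6 (485 mg at t=20 h): 485·exp(−0.04951·2) = 439.276 mg/L
C(22) = 28.600 + 51.271 + 105.000 + 24.380 + 104.020 + 439.276 = 752.547 mg/L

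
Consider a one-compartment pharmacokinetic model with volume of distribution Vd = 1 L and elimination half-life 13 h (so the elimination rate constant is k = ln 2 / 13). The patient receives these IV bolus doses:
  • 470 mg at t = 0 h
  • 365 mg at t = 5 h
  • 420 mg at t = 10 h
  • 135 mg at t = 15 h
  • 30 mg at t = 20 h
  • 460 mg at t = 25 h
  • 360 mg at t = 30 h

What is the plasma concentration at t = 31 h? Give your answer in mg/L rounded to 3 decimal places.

1067.907 mg/L

k = ln 2 / 13 = 0.05332 per h
Dose 1 (470 mg at t=0 h): 470·exp(−0.05332·31) = 90.003 mg/L
Dose 2 (365 mg at t=5 h): 365·exp(−0.05332·26) = 91.250 mg/L
Dose 3 (420 mg at t=10 h): 420·exp(−0.05332·21) = 137.079 mg/L
Dose 4 (135 mg at t=15 h): 135·exp(−0.05332·16) = 57.522 mg/L
Dose 5 (30 mg at t=20 h): 30·exp(−0.05332·11) = 16.688 mg/L
Dose 6 (460 mg at t=25 h): 460·exp(−0.05332·6) = 334.057 mg/L
Dose 7 (360 mg at t=30 h): 360·exp(−0.05332·1) = 341.308 mg/L
C(31) = 90.003 + 91.250 + 137.079 + 57.522 + 16.688 + 334.057 + 341.308 = 1067.907 mg/L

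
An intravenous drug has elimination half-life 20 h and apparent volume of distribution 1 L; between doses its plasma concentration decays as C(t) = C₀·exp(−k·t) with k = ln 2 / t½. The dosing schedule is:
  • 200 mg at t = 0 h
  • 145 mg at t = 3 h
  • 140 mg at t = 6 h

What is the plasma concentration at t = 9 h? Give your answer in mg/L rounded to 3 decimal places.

390.360 mg/L

k = ln 2 / 20 = 0.03466 per h
Dose 1 (200 mg at t=0 h): 200·exp(−0.03466·9) = 146.409 mg/L
Dose 2 (145 mg at t=3 h): 145·exp(−0.03466·6) = 117.777 mg/L
Dose 3 (140 mg at t=6 h): 140·exp(−0.03466·3) = 126.175 mg/L
C(9) = 146.409 + 117.777 + 126.175 = 390.360 mg/L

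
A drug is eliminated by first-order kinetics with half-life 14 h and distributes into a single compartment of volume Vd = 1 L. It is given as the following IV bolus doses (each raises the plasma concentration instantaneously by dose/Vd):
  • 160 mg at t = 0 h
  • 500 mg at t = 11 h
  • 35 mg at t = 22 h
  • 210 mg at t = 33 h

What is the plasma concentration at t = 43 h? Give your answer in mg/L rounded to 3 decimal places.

261.947 mg/L

k = ln 2 / 14 = 0.04951 per h
Dose 1 (160 mg at t=0 h): 160·exp(−0.04951·43) = 19.034 mg/L
Dose 2 (500 mg at t=11 h): 500·exp(−0.04951·32) = 102.542 mg/L
Dose 3 (35 mg at t=22 h): 35·exp(−0.04951·21) = 12.374 mg/L
Dose 4 (210 mg at t=33 h): 210·exp(−0.04951·10) = 127.996 mg/L
C(43) = 19.034 + 102.542 + 12.374 + 127.996 = 261.947 mg/L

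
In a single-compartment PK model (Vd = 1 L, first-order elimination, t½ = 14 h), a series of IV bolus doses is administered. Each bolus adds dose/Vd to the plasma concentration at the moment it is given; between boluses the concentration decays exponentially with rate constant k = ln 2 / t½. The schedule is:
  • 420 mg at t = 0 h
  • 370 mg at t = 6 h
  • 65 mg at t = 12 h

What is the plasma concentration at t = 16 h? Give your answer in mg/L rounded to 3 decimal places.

k = ln 2 / 14 = 0.04951 per h
Dose 1 (420 mg at t=0 h): 420·exp(−0.04951·16) = 190.202 mg/L
Dose 2 (370 mg at t=6 h): 370·exp(−0.04951·10) = 225.518 mg/L
Dose 3 (65 mg at t=12 h): 65·exp(−0.04951·4) = 53.322 mg/L
C(16) = 190.202 + 225.518 + 53.322 = 469.041 mg/L

469.041 mg/L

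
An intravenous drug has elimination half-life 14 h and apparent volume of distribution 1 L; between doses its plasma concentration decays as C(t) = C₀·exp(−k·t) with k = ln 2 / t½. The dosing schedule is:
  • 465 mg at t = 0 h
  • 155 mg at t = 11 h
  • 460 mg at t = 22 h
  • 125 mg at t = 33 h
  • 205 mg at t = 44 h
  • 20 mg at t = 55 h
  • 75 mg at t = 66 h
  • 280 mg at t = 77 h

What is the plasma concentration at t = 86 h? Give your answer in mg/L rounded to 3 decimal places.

275.894 mg/L

k = ln 2 / 14 = 0.04951 per h
Dose 1 (465 mg at t=0 h): 465·exp(−0.04951·86) = 6.581 mg/L
Dose 2 (155 mg at t=11 h): 155·exp(−0.04951·75) = 3.782 mg/L
Dose 3 (460 mg at t=22 h): 460·exp(−0.04951·64) = 19.347 mg/L
Dose 4 (125 mg at t=33 h): 125·exp(−0.04951·53) = 9.064 mg/L
Dose 5 (205 mg at t=44 h): 205·exp(−0.04951·42) = 25.625 mg/L
Dose 6 (20 mg at t=55 h): 20·exp(−0.04951·31) = 4.310 mg/L
Dose 7 (75 mg at t=66 h): 75·exp(−0.04951·20) = 27.862 mg/L
Dose 8 (280 mg at t=77 h): 280·exp(−0.04951·9) = 179.324 mg/L
C(86) = 6.581 + 3.782 + 19.347 + 9.064 + 25.625 + 4.310 + 27.862 + 179.324 = 275.894 mg/L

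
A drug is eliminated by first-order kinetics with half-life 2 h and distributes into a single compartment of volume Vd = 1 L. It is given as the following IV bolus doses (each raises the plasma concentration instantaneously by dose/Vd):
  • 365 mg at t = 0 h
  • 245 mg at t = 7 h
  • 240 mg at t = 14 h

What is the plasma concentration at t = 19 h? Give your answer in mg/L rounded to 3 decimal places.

k = ln 2 / 2 = 0.34657 per h
Dose 1 (365 mg at t=0 h): 365·exp(−0.34657·19) = 0.504 mg/L
Dose 2 (245 mg at t=7 h): 245·exp(−0.34657·12) = 3.828 mg/L
Dose 3 (240 mg at t=14 h): 240·exp(−0.34657·5) = 42.426 mg/L
C(19) = 0.504 + 3.828 + 42.426 = 46.759 mg/L

46.759 mg/L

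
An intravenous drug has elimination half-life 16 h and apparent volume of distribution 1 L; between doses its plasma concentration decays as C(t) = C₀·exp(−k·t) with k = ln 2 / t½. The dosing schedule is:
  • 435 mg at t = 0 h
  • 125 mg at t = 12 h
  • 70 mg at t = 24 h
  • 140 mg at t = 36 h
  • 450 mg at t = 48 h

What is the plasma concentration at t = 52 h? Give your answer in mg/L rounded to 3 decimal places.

k = ln 2 / 16 = 0.04332 per h
Dose 1 (435 mg at t=0 h): 435·exp(−0.04332·52) = 45.724 mg/L
Dose 2 (125 mg at t=12 h): 125·exp(−0.04332·40) = 22.097 mg/L
Dose 3 (70 mg at t=24 h): 70·exp(−0.04332·28) = 20.811 mg/L
Dose 4 (140 mg at t=36 h): 140·exp(−0.04332·16) = 70.000 mg/L
Dose 5 (450 mg at t=48 h): 450·exp(−0.04332·4) = 378.403 mg/L
C(52) = 45.724 + 22.097 + 20.811 + 70.000 + 378.403 = 537.035 mg/L

537.035 mg/L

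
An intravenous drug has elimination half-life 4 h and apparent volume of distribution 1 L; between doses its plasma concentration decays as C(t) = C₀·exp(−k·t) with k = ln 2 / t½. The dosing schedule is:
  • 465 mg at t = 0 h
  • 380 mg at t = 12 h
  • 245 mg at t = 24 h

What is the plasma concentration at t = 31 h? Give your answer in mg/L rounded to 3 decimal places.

89.121 mg/L

k = ln 2 / 4 = 0.17329 per h
Dose 1 (465 mg at t=0 h): 465·exp(−0.17329·31) = 2.160 mg/L
Dose 2 (380 mg at t=12 h): 380·exp(−0.17329·19) = 14.122 mg/L
Dose 3 (245 mg at t=24 h): 245·exp(−0.17329·7) = 72.839 mg/L
C(31) = 2.160 + 14.122 + 72.839 = 89.121 mg/L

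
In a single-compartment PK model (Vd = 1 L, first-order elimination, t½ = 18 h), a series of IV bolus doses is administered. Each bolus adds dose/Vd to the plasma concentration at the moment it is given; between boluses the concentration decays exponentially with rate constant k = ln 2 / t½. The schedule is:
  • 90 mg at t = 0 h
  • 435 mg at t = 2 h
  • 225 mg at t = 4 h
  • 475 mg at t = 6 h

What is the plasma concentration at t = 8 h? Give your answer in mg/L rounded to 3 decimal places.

k = ln 2 / 18 = 0.03851 per h
Dose 1 (90 mg at t=0 h): 90·exp(−0.03851·8) = 66.138 mg/L
Dose 2 (435 mg at t=2 h): 435·exp(−0.03851·6) = 345.260 mg/L
Dose 3 (225 mg at t=4 h): 225·exp(−0.03851·4) = 192.880 mg/L
Dose 4 (475 mg at t=6 h): 475·exp(−0.03851·2) = 439.790 mg/L
C(8) = 66.138 + 345.260 + 192.880 + 439.790 = 1044.068 mg/L

1044.068 mg/L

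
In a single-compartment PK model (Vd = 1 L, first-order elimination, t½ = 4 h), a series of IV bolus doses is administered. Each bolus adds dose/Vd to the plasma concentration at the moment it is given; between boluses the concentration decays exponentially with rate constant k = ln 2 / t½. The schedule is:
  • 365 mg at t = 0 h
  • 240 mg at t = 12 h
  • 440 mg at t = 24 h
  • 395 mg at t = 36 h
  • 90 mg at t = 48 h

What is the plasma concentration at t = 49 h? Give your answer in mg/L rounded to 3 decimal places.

k = ln 2 / 4 = 0.17329 per h
Dose 1 (365 mg at t=0 h): 365·exp(−0.17329·49) = 0.075 mg/L
Dose 2 (240 mg at t=12 h): 240·exp(−0.17329·37) = 0.394 mg/L
Dose 3 (440 mg at t=24 h): 440·exp(−0.17329·25) = 5.781 mg/L
Dose 4 (395 mg at t=36 h): 395·exp(−0.17329·13) = 41.519 mg/L
Dose 5 (90 mg at t=48 h): 90·exp(−0.17329·1) = 75.681 mg/L
C(49) = 0.075 + 0.394 + 5.781 + 41.519 + 75.681 = 123.450 mg/L

123.450 mg/L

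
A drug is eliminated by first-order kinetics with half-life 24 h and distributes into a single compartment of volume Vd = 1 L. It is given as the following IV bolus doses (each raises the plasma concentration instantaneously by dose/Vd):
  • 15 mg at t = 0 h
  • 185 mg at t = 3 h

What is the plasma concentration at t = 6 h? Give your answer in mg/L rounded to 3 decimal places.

182.259 mg/L

k = ln 2 / 24 = 0.02888 per h
Dose 1 (15 mg at t=0 h): 15·exp(−0.02888·6) = 12.613 mg/L
Dose 2 (185 mg at t=3 h): 185·exp(−0.02888·3) = 169.646 mg/L
C(6) = 12.613 + 169.646 = 182.259 mg/L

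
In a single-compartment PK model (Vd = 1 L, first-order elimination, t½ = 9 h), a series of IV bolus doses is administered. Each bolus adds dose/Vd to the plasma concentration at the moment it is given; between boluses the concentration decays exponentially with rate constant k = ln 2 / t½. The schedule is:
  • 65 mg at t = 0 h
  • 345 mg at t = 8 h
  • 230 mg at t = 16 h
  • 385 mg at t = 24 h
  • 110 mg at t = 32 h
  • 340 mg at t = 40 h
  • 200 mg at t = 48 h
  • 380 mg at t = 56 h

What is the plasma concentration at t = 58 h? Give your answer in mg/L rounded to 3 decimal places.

563.398 mg/L

k = ln 2 / 9 = 0.07702 per h
Dose 1 (65 mg at t=0 h): 65·exp(−0.07702·58) = 0.746 mg/L
Dose 2 (345 mg at t=8 h): 345·exp(−0.07702·50) = 7.336 mg/L
Dose 3 (230 mg at t=16 h): 230·exp(−0.07702·42) = 9.056 mg/L
Dose 4 (385 mg at t=24 h): 385·exp(−0.07702·34) = 28.070 mg/L
Dose 5 (110 mg at t=32 h): 110·exp(−0.07702·26) = 14.851 mg/L
Dose 6 (340 mg at t=40 h): 340·exp(−0.07702·18) = 85.000 mg/L
Dose 7 (200 mg at t=48 h): 200·exp(−0.07702·10) = 92.587 mg/L
Dose 8 (380 mg at t=56 h): 380·exp(−0.07702·2) = 325.753 mg/L
C(58) = 0.746 + 7.336 + 9.056 + 28.070 + 14.851 + 85.000 + 92.587 + 325.753 = 563.398 mg/L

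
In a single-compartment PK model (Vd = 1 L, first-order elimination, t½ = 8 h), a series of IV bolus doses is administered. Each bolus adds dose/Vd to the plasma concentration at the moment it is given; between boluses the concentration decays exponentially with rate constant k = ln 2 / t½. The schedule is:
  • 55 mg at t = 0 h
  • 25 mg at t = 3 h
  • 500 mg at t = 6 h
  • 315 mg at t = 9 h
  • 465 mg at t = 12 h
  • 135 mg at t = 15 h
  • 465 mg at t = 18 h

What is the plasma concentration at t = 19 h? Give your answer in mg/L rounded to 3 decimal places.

k = ln 2 / 8 = 0.08664 per h
Dose 1 (55 mg at t=0 h): 55·exp(−0.08664·19) = 10.603 mg/L
Dose 2 (25 mg at t=3 h): 25·exp(−0.08664·16) = 6.250 mg/L
Dose 3 (500 mg at t=6 h): 500·exp(−0.08664·13) = 162.105 mg/L
Dose 4 (315 mg at t=9 h): 315·exp(−0.08664·10) = 132.441 mg/L
Dose 5 (465 mg at t=12 h): 465·exp(−0.08664·7) = 253.543 mg/L
Dose 6 (135 mg at t=15 h): 135·exp(−0.08664·4) = 95.459 mg/L
Dose 7 (465 mg at t=18 h): 465·exp(−0.08664·1) = 426.407 mg/L
C(19) = 10.603 + 6.250 + 162.105 + 132.441 + 253.543 + 95.459 + 426.407 = 1086.808 mg/L

1086.808 mg/L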